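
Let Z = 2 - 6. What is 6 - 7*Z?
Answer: 34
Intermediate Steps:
Z = -4
6 - 7*Z = 6 - 7*(-4) = 6 + 28 = 34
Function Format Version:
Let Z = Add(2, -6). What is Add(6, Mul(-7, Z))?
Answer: 34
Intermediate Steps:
Z = -4
Add(6, Mul(-7, Z)) = Add(6, Mul(-7, -4)) = Add(6, 28) = 34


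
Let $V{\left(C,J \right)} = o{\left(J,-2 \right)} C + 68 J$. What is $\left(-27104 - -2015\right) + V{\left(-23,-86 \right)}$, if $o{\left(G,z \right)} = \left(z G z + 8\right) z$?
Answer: $-46393$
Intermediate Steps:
$o{\left(G,z \right)} = z \left(8 + G z^{2}\right)$ ($o{\left(G,z \right)} = \left(G z z + 8\right) z = \left(G z^{2} + 8\right) z = \left(8 + G z^{2}\right) z = z \left(8 + G z^{2}\right)$)
$V{\left(C,J \right)} = 68 J + C \left(-16 - 8 J\right)$ ($V{\left(C,J \right)} = - 2 \left(8 + J \left(-2\right)^{2}\right) C + 68 J = - 2 \left(8 + J 4\right) C + 68 J = - 2 \left(8 + 4 J\right) C + 68 J = \left(-16 - 8 J\right) C + 68 J = C \left(-16 - 8 J\right) + 68 J = 68 J + C \left(-16 - 8 J\right)$)
$\left(-27104 - -2015\right) + V{\left(-23,-86 \right)} = \left(-27104 - -2015\right) - \left(5480 + 15824\right) = \left(-27104 + \left(-8917 + 10932\right)\right) - 21304 = \left(-27104 + 2015\right) - 21304 = -25089 - 21304 = -46393$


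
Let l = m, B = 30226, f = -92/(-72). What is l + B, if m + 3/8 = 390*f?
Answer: 737375/24 ≈ 30724.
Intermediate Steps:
f = 23/18 (f = -92*(-1/72) = 23/18 ≈ 1.2778)
m = 11951/24 (m = -3/8 + 390*(23/18) = -3/8 + 1495/3 = 11951/24 ≈ 497.96)
l = 11951/24 ≈ 497.96
l + B = 11951/24 + 30226 = 737375/24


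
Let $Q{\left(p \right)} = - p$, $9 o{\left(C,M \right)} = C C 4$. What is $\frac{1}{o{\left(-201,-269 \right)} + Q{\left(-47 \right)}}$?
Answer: $\frac{1}{18003} \approx 5.5546 \cdot 10^{-5}$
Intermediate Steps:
$o{\left(C,M \right)} = \frac{4 C^{2}}{9}$ ($o{\left(C,M \right)} = \frac{C C 4}{9} = \frac{C^{2} \cdot 4}{9} = \frac{4 C^{2}}{9}$)
$\frac{1}{o{\left(-201,-269 \right)} + Q{\left(-47 \right)}} = \frac{1}{\frac{4 \left(-201\right)^{2}}{9} - -47} = \frac{1}{\frac{4}{9} \cdot 40401 + 47} = \frac{1}{17956 + 47} = \frac{1}{18003}$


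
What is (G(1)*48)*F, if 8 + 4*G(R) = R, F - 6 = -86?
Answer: 6720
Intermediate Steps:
F = -80 (F = 6 - 86 = -80)
G(R) = -2 + R/4
(G(1)*48)*F = ((-2 + (¼)*1)*48)*(-80) = ((-2 + ¼)*48)*(-80) = -7/4*48*(-80) = -84*(-80) = 6720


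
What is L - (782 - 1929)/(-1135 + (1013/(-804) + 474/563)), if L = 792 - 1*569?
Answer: 114091489345/513949243 ≈ 221.99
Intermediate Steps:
L = 223 (L = 792 - 569 = 223)
L - (782 - 1929)/(-1135 + (1013/(-804) + 474/563)) = 223 - (782 - 1929)/(-1135 + (1013/(-804) + 474/563)) = 223 - (-1147)/(-1135 + (1013*(-1/804) + 474*(1/563))) = 223 - (-1147)/(-1135 + (-1013/804 + 474/563)) = 223 - (-1147)/(-1135 - 189223/452652) = 223 - (-1147)/(-513949243/452652) = 223 - (-1147)*(-452652)/513949243 = 223 - 1*519191844/513949243 = 223 - 519191844/513949243 = 114091489345/513949243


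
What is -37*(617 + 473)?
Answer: -40330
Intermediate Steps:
-37*(617 + 473) = -37*1090 = -40330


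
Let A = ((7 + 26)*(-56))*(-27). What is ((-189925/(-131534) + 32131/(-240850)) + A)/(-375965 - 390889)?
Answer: -197593124483962/3036738379571325 ≈ -0.065068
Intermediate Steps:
A = 49896 (A = (33*(-56))*(-27) = -1848*(-27) = 49896)
((-189925/(-131534) + 32131/(-240850)) + A)/(-375965 - 390889) = ((-189925/(-131534) + 32131/(-240850)) + 49896)/(-375965 - 390889) = ((-189925*(-1/131534) + 32131*(-1/240850)) + 49896)/(-766854) = ((189925/131534 - 32131/240850) + 49896)*(-1/766854) = (10379279324/7919990975 + 49896)*(-1/766854) = (395186248967924/7919990975)*(-1/766854) = -197593124483962/3036738379571325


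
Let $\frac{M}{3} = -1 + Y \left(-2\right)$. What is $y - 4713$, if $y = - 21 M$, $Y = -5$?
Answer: $-5280$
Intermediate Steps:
$M = 27$ ($M = 3 \left(-1 - -10\right) = 3 \left(-1 + 10\right) = 3 \cdot 9 = 27$)
$y = -567$ ($y = \left(-21\right) 27 = -567$)
$y - 4713 = -567 - 4713 = -5280$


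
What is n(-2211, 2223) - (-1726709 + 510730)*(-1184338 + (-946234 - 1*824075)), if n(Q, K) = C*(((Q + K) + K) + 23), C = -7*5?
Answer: -3592788783443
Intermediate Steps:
C = -35
n(Q, K) = -805 - 70*K - 35*Q (n(Q, K) = -35*(((Q + K) + K) + 23) = -35*(((K + Q) + K) + 23) = -35*((Q + 2*K) + 23) = -35*(23 + Q + 2*K) = -805 - 70*K - 35*Q)
n(-2211, 2223) - (-1726709 + 510730)*(-1184338 + (-946234 - 1*824075)) = (-805 - 70*2223 - 35*(-2211)) - (-1726709 + 510730)*(-1184338 + (-946234 - 1*824075)) = (-805 - 155610 + 77385) - (-1215979)*(-1184338 + (-946234 - 824075)) = -79030 - (-1215979)*(-1184338 - 1770309) = -79030 - (-1215979)*(-2954647) = -79030 - 1*3592788704413 = -79030 - 3592788704413 = -3592788783443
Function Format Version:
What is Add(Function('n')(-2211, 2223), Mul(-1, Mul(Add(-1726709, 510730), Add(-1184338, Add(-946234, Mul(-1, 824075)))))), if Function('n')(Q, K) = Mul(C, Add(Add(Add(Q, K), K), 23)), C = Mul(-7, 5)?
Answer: -3592788783443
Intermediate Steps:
C = -35
Function('n')(Q, K) = Add(-805, Mul(-70, K), Mul(-35, Q)) (Function('n')(Q, K) = Mul(-35, Add(Add(Add(Q, K), K), 23)) = Mul(-35, Add(Add(Add(K, Q), K), 23)) = Mul(-35, Add(Add(Q, Mul(2, K)), 23)) = Mul(-35, Add(23, Q, Mul(2, K))) = Add(-805, Mul(-70, K), Mul(-35, Q)))
Add(Function('n')(-2211, 2223), Mul(-1, Mul(Add(-1726709, 510730), Add(-1184338, Add(-946234, Mul(-1, 824075)))))) = Add(Add(-805, Mul(-70, 2223), Mul(-35, -2211)), Mul(-1, Mul(Add(-1726709, 510730), Add(-1184338, Add(-946234, Mul(-1, 824075)))))) = Add(Add(-805, -155610, 77385), Mul(-1, Mul(-1215979, Add(-1184338, Add(-946234, -824075))))) = Add(-79030, Mul(-1, Mul(-1215979, Add(-1184338, -1770309)))) = Add(-79030, Mul(-1, Mul(-1215979, -2954647))) = Add(-79030, Mul(-1, 3592788704413)) = Add(-79030, -3592788704413) = -3592788783443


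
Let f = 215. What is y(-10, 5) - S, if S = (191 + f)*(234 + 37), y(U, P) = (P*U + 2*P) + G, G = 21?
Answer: -110045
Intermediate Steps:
y(U, P) = 21 + 2*P + P*U (y(U, P) = (P*U + 2*P) + 21 = (2*P + P*U) + 21 = 21 + 2*P + P*U)
S = 110026 (S = (191 + 215)*(234 + 37) = 406*271 = 110026)
y(-10, 5) - S = (21 + 2*5 + 5*(-10)) - 1*110026 = (21 + 10 - 50) - 110026 = -19 - 110026 = -110045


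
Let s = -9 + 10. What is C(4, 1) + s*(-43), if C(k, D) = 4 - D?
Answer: -40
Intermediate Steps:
s = 1
C(4, 1) + s*(-43) = (4 - 1*1) + 1*(-43) = (4 - 1) - 43 = 3 - 43 = -40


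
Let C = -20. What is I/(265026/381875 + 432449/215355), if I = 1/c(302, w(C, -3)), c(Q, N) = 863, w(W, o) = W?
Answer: 16447738125/38354505091723 ≈ 0.00042883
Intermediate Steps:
I = 1/863 ≈ 0.0011587
I/(265026/381875 + 432449/215355) = 1/(863*(265026/381875 + 432449/215355)) = 1/(863*(44443227221/16447738125)) = (1/863)*(16447738125/44443227221) = 16447738125/38354505091723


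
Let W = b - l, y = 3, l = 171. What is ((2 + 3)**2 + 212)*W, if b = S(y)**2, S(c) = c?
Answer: -38394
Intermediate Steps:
b = 9 (b = 3**2 = 9)
W = -162 (W = 9 - 1*171 = 9 - 171 = -162)
((2 + 3)**2 + 212)*W = ((2 + 3)**2 + 212)*(-162) = (5**2 + 212)*(-162) = (25 + 212)*(-162) = 237*(-162) = -38394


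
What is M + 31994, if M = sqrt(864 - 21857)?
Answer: 31994 + I*sqrt(20993) ≈ 31994.0 + 144.89*I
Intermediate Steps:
M = I*sqrt(20993) (M = sqrt(-20993) = I*sqrt(20993) ≈ 144.89*I)
M + 31994 = I*sqrt(20993) + 31994 = 31994 + I*sqrt(20993)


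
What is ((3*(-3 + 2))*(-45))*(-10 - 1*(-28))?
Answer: 2430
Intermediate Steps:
((3*(-3 + 2))*(-45))*(-10 - 1*(-28)) = ((3*(-1))*(-45))*(-10 + 28) = -3*(-45)*18 = 135*18 = 2430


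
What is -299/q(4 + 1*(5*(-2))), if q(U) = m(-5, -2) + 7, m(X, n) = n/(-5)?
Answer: -1495/37 ≈ -40.405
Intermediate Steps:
m(X, n) = -n/5 (m(X, n) = n*(-⅕) = -n/5)
q(U) = 37/5 (q(U) = -⅕*(-2) + 7 = ⅖ + 7 = 37/5)
-299/q(4 + 1*(5*(-2))) = -299/37/5 = -299*5/37 = -1495/37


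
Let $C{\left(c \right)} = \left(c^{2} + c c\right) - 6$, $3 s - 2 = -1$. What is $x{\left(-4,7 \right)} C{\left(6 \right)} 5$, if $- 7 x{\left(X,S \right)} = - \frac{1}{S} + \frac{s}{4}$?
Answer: $\frac{275}{98} \approx 2.8061$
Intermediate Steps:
$s = \frac{1}{3}$ ($s = \frac{2}{3} + \frac{1}{3} \left(-1\right) = \frac{2}{3} - \frac{1}{3} = \frac{1}{3} \approx 0.33333$)
$x{\left(X,S \right)} = - \frac{1}{84} + \frac{1}{7 S}$ ($x{\left(X,S \right)} = - \frac{- \frac{1}{S} + \frac{1}{3 \cdot 4}}{7} = - \frac{- \frac{1}{S} + \frac{1}{3} \cdot \frac{1}{4}}{7} = - \frac{- \frac{1}{S} + \frac{1}{12}}{7} = - \frac{\frac{1}{12} - \frac{1}{S}}{7} = - \frac{1}{84} + \frac{1}{7 S}$)
$C{\left(c \right)} = -6 + 2 c^{2}$ ($C{\left(c \right)} = \left(c^{2} + c^{2}\right) - 6 = 2 c^{2} - 6 = -6 + 2 c^{2}$)
$x{\left(-4,7 \right)} C{\left(6 \right)} 5 = \frac{12 - 7}{84 \cdot 7} \left(-6 + 2 \cdot 6^{2}\right) 5 = \frac{1}{84} \cdot \frac{1}{7} \left(12 - 7\right) \left(-6 + 2 \cdot 36\right) 5 = \frac{1}{84} \cdot \frac{1}{7} \cdot 5 \left(-6 + 72\right) 5 = \frac{5}{588} \cdot 66 \cdot 5 = \frac{55}{98} \cdot 5 = \frac{275}{98}$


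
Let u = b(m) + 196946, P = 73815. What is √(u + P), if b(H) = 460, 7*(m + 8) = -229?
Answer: √271221 ≈ 520.79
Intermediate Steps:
m = -285/7 (m = -8 + (⅐)*(-229) = -8 - 229/7 = -285/7 ≈ -40.714)
u = 197406 (u = 460 + 196946 = 197406)
√(u + P) = √(197406 + 73815) = √271221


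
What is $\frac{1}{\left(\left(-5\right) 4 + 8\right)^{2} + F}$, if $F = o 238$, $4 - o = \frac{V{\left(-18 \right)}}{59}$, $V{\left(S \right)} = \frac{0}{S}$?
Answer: $\frac{1}{1096} \approx 0.00091241$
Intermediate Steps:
$V{\left(S \right)} = 0$
$o = 4$ ($o = 4 - \frac{0}{59} = 4 - 0 \cdot \frac{1}{59} = 4 - 0 = 4 + 0 = 4$)
$F = 952$ ($F = 4 \cdot 238 = 952$)
$\frac{1}{\left(\left(-5\right) 4 + 8\right)^{2} + F} = \frac{1}{\left(\left(-5\right) 4 + 8\right)^{2} + 952} = \frac{1}{\left(-20 + 8\right)^{2} + 952} = \frac{1}{\left(-12\right)^{2} + 952} = \frac{1}{144 + 952} = \frac{1}{1096}$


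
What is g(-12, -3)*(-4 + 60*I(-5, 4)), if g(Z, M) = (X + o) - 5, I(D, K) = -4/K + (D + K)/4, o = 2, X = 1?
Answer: 158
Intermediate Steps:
I(D, K) = -4/K + D/4 + K/4 (I(D, K) = -4/K + (D + K)*(1/4) = -4/K + (D/4 + K/4) = -4/K + D/4 + K/4)
g(Z, M) = -2 (g(Z, M) = (1 + 2) - 5 = 3 - 5 = -2)
g(-12, -3)*(-4 + 60*I(-5, 4)) = -2*(-4 + 60*((1/4)*(-16 + 4*(-5 + 4))/4)) = -2*(-4 + 60*((1/4)*(1/4)*(-16 + 4*(-1)))) = -2*(-4 + 60*((1/4)*(1/4)*(-16 - 4))) = -2*(-4 + 60*((1/4)*(1/4)*(-20))) = -2*(-4 + 60*(-5/4)) = -2*(-4 - 75) = -2*(-79) = 158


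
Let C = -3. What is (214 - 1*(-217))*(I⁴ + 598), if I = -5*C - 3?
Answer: 9194954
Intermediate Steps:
I = 12 (I = -5*(-3) - 3 = 15 - 3 = 12)
(214 - 1*(-217))*(I⁴ + 598) = (214 - 1*(-217))*(12⁴ + 598) = (214 + 217)*(20736 + 598) = 431*21334 = 9194954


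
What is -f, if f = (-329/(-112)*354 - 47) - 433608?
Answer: 3460921/8 ≈ 4.3262e+5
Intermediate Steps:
f = -3460921/8 (f = (-329*(-1/112)*354 - 47) - 433608 = ((47/16)*354 - 47) - 433608 = (8319/8 - 47) - 433608 = 7943/8 - 433608 = -3460921/8 ≈ -4.3262e+5)
-f = -1*(-3460921/8) = 3460921/8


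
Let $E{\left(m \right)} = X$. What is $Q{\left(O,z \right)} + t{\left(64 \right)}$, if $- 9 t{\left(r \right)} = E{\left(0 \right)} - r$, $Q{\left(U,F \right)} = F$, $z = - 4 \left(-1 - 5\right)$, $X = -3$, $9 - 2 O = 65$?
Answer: $\frac{283}{9} \approx 31.444$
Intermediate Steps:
$O = -28$ ($O = \frac{9}{2} - \frac{65}{2} = -28$)
$E{\left(m \right)} = -3$
$z = 24$ ($z = \left(-4\right) \left(-6\right) = 24$)
$t{\left(r \right)} = \frac{1}{3} + \frac{r}{9}$ ($t{\left(r \right)} = - \frac{-3 - r}{9} = \frac{1}{3} + \frac{r}{9}$)
$Q{\left(O,z \right)} + t{\left(64 \right)} = 24 + \left(\frac{1}{3} + \frac{1}{9} \cdot 64\right) = 24 + \left(\frac{1}{3} + \frac{64}{9}\right) = 24 + \frac{67}{9} = \frac{283}{9}$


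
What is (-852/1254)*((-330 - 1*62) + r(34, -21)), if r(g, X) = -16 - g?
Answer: 62764/209 ≈ 300.31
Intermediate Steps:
(-852/1254)*((-330 - 1*62) + r(34, -21)) = (-852/1254)*((-330 - 1*62) + (-16 - 1*34)) = (-852*1/1254)*((-330 - 62) + (-16 - 34)) = -142*(-392 - 50)/209 = -142/209*(-442) = 62764/209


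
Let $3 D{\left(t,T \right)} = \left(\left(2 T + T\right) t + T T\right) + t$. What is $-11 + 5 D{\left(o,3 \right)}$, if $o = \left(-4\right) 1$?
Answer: $- \frac{188}{3} \approx -62.667$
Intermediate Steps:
$o = -4$
$D{\left(t,T \right)} = \frac{t}{3} + \frac{T^{2}}{3} + T t$ ($D{\left(t,T \right)} = \frac{\left(\left(2 T + T\right) t + T T\right) + t}{3} = \frac{\left(3 T t + T^{2}\right) + t}{3} = \frac{\left(T^{2} + 3 T t\right) + t}{3} = \frac{t + T^{2} + 3 T t}{3} = \frac{t}{3} + \frac{T^{2}}{3} + T t$)
$-11 + 5 D{\left(o,3 \right)} = -11 + 5 \left(\frac{1}{3} \left(-4\right) + \frac{3^{2}}{3} + 3 \left(-4\right)\right) = -11 + 5 \left(- \frac{4}{3} + \frac{1}{3} \cdot 9 - 12\right) = -11 + 5 \left(- \frac{4}{3} + 3 - 12\right) = -11 + 5 \left(- \frac{31}{3}\right) = -11 - \frac{155}{3} = - \frac{188}{3}$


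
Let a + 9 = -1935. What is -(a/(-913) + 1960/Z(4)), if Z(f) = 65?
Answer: -383168/11869 ≈ -32.283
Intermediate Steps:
a = -1944 (a = -9 - 1935 = -1944)
-(a/(-913) + 1960/Z(4)) = -(-1944/(-913) + 1960/65) = -(-1944*(-1/913) + 1960*(1/65)) = -(1944/913 + 392/13) = -1*383168/11869 = -383168/11869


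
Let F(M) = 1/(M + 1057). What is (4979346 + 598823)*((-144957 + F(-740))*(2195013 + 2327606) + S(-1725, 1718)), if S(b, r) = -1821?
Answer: -1159258041189399660281/317 ≈ -3.6570e+18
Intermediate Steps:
F(M) = 1/(1057 + M)
(4979346 + 598823)*((-144957 + F(-740))*(2195013 + 2327606) + S(-1725, 1718)) = (4979346 + 598823)*((-144957 + 1/(1057 - 740))*(2195013 + 2327606) - 1821) = 5578169*((-144957 + 1/317)*4522619 - 1821) = 5578169*(-45951368/317*4522619 - 1821) = 5578169*(-207820529992792/317 - 1821) = 5578169*(-207820530570049/317) = -1159258041189399660281/317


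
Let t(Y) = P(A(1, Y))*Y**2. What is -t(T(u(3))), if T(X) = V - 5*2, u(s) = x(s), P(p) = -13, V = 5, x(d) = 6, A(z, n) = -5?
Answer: 325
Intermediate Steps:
u(s) = 6
T(X) = -5 (T(X) = 5 - 5*2 = 5 - 10 = -5)
t(Y) = -13*Y**2
-t(T(u(3))) = -(-13)*(-5)**2 = -(-13)*25 = -1*(-325) = 325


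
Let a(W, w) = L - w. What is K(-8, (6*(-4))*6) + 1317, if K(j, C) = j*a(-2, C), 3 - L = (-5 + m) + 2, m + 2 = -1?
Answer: 93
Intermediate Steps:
m = -3 (m = -2 - 1 = -3)
L = 9 (L = 3 - ((-5 - 3) + 2) = 3 - (-8 + 2) = 3 - 1*(-6) = 3 + 6 = 9)
a(W, w) = 9 - w
K(j, C) = j*(9 - C)
K(-8, (6*(-4))*6) + 1317 = -8*(9 - 6*(-4)*6) + 1317 = -8*(9 - (-24)*6) + 1317 = -8*(9 - 1*(-144)) + 1317 = -8*(9 + 144) + 1317 = -8*153 + 1317 = -1224 + 1317 = 93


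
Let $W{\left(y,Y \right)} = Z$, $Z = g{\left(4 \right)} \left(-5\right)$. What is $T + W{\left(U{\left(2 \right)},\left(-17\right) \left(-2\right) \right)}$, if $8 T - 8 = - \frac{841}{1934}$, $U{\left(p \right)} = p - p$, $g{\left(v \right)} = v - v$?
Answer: $\frac{14631}{15472} \approx 0.94564$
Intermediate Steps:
$g{\left(v \right)} = 0$
$U{\left(p \right)} = 0$
$T = \frac{14631}{15472}$ ($T = 1 + \frac{\left(-841\right) \frac{1}{1934}}{8} = 1 + \frac{1}{8} \left(- \frac{841}{1934}\right) = 1 - \frac{841}{15472} = \frac{14631}{15472} \approx 0.94564$)
$Z = 0$ ($Z = 0 \left(-5\right) = 0$)
$W{\left(y,Y \right)} = 0$
$T + W{\left(U{\left(2 \right)},\left(-17\right) \left(-2\right) \right)} = \frac{14631}{15472} + 0 = \frac{14631}{15472}$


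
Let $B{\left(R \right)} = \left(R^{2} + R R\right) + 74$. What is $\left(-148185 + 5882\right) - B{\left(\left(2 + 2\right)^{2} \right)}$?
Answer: $-142889$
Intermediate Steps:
$B{\left(R \right)} = 74 + 2 R^{2}$ ($B{\left(R \right)} = \left(R^{2} + R^{2}\right) + 74 = 2 R^{2} + 74 = 74 + 2 R^{2}$)
$\left(-148185 + 5882\right) - B{\left(\left(2 + 2\right)^{2} \right)} = \left(-148185 + 5882\right) - \left(74 + 2 \left(\left(2 + 2\right)^{2}\right)^{2}\right) = -142303 - \left(74 + 2 \left(4^{2}\right)^{2}\right) = -142303 - \left(74 + 2 \cdot 16^{2}\right) = -142303 - \left(74 + 2 \cdot 256\right) = -142303 - \left(74 + 512\right) = -142303 - 586 = -142889$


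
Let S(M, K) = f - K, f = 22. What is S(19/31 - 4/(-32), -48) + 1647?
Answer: 1717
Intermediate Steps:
S(M, K) = 22 - K
S(19/31 - 4/(-32), -48) + 1647 = (22 - 1*(-48)) + 1647 = (22 + 48) + 1647 = 70 + 1647 = 1717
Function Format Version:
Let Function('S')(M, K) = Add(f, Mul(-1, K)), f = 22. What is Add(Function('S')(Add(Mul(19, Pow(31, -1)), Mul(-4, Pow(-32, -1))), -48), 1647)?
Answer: 1717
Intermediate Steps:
Function('S')(M, K) = Add(22, Mul(-1, K))
Add(Function('S')(Add(Mul(19, Pow(31, -1)), Mul(-4, Pow(-32, -1))), -48), 1647) = Add(Add(22, Mul(-1, -48)), 1647) = Add(Add(22, 48), 1647) = Add(70, 1647) = 1717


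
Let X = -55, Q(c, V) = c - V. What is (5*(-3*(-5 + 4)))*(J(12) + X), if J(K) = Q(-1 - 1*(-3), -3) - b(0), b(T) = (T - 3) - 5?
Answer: -630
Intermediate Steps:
b(T) = -8 + T (b(T) = (-3 + T) - 5 = -8 + T)
J(K) = 13 (J(K) = ((-1 - 1*(-3)) - 1*(-3)) - (-8 + 0) = ((-1 + 3) + 3) - 1*(-8) = (2 + 3) + 8 = 5 + 8 = 13)
(5*(-3*(-5 + 4)))*(J(12) + X) = (5*(-3*(-5 + 4)))*(13 - 55) = (5*(-3*(-1)))*(-42) = (5*3)*(-42) = 15*(-42) = -630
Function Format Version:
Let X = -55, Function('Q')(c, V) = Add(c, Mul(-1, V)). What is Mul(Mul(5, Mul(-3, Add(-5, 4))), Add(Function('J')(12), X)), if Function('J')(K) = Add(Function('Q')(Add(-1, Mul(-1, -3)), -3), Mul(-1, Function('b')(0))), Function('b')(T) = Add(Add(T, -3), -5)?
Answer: -630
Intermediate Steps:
Function('b')(T) = Add(-8, T) (Function('b')(T) = Add(Add(-3, T), -5) = Add(-8, T))
Function('J')(K) = 13 (Function('J')(K) = Add(Add(Add(-1, Mul(-1, -3)), Mul(-1, -3)), Mul(-1, Add(-8, 0))) = Add(Add(Add(-1, 3), 3), Mul(-1, -8)) = Add(Add(2, 3), 8) = Add(5, 8) = 13)
Mul(Mul(5, Mul(-3, Add(-5, 4))), Add(Function('J')(12), X)) = Mul(Mul(5, Mul(-3, Add(-5, 4))), Add(13, -55)) = Mul(Mul(5, Mul(-3, -1)), -42) = Mul(Mul(5, 3), -42) = Mul(15, -42) = -630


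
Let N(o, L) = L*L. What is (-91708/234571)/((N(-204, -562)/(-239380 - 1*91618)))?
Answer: 7588791146/18521960731 ≈ 0.40972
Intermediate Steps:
N(o, L) = L²
(-91708/234571)/((N(-204, -562)/(-239380 - 1*91618))) = (-91708/234571)/(((-562)²/(-239380 - 1*91618))) = (-91708*1/234571)/((315844/(-239380 - 91618))) = -91708/(234571*(315844/(-330998))) = -91708/(234571*(315844*(-1/330998))) = -91708/(234571*(-157922/165499)) = -91708/234571*(-165499/157922) = 7588791146/18521960731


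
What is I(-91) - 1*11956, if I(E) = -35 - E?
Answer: -11900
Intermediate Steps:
I(-91) - 1*11956 = (-35 - 1*(-91)) - 1*11956 = (-35 + 91) - 11956 = 56 - 11956 = -11900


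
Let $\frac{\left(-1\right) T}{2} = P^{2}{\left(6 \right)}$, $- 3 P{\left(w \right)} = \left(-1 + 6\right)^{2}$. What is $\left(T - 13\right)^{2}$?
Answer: $\frac{1868689}{81} \approx 23070.0$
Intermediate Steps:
$P{\left(w \right)} = - \frac{25}{3}$ ($P{\left(w \right)} = - \frac{\left(-1 + 6\right)^{2}}{3} = - \frac{5^{2}}{3} = \left(- \frac{1}{3}\right) 25 = - \frac{25}{3}$)
$T = - \frac{1250}{9}$ ($T = - 2 \left(- \frac{25}{3}\right)^{2} = \left(-2\right) \frac{625}{9} = - \frac{1250}{9} \approx -138.89$)
$\left(T - 13\right)^{2} = \left(- \frac{1250}{9} - 13\right)^{2} = \left(- \frac{1367}{9}\right)^{2} = \frac{1868689}{81}$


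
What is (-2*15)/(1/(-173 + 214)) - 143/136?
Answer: -167423/136 ≈ -1231.1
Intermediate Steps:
(-2*15)/(1/(-173 + 214)) - 143/136 = -30/(1/41) - 143*1/136 = -30/1/41 - 143/136 = -30*41 - 143/136 = -1230 - 143/136 = -167423/136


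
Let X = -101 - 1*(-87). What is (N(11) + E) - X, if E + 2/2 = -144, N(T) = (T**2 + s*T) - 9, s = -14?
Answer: -173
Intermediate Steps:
N(T) = -9 + T**2 - 14*T (N(T) = (T**2 - 14*T) - 9 = -9 + T**2 - 14*T)
E = -145 (E = -1 - 144 = -145)
X = -14 (X = -101 + 87 = -14)
(N(11) + E) - X = ((-9 + 11**2 - 14*11) - 145) - 1*(-14) = ((-9 + 121 - 154) - 145) + 14 = (-42 - 145) + 14 = -187 + 14 = -173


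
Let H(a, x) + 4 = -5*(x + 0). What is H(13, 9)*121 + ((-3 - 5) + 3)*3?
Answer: -5944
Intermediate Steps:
H(a, x) = -4 - 5*x (H(a, x) = -4 - 5*(x + 0) = -4 - 5*x)
H(13, 9)*121 + ((-3 - 5) + 3)*3 = (-4 - 5*9)*121 + ((-3 - 5) + 3)*3 = (-4 - 45)*121 + (-8 + 3)*3 = -49*121 - 5*3 = -5929 - 15 = -5944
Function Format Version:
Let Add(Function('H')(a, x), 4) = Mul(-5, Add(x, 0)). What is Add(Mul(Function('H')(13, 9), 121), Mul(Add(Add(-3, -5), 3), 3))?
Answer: -5944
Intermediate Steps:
Function('H')(a, x) = Add(-4, Mul(-5, x)) (Function('H')(a, x) = Add(-4, Mul(-5, Add(x, 0))) = Add(-4, Mul(-5, x)))
Add(Mul(Function('H')(13, 9), 121), Mul(Add(Add(-3, -5), 3), 3)) = Add(Mul(Add(-4, Mul(-5, 9)), 121), Mul(Add(Add(-3, -5), 3), 3)) = Add(Mul(Add(-4, -45), 121), Mul(Add(-8, 3), 3)) = Add(Mul(-49, 121), Mul(-5, 3)) = Add(-5929, -15) = -5944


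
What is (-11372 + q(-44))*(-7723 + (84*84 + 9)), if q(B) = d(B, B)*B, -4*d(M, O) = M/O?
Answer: 7475538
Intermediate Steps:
d(M, O) = -M/(4*O)
q(B) = -B/4 (q(B) = (-B/(4*B))*B = -B/4)
(-11372 + q(-44))*(-7723 + (84*84 + 9)) = (-11372 - ¼*(-44))*(-7723 + (84*84 + 9)) = (-11372 + 11)*(-7723 + (7056 + 9)) = -11361*(-7723 + 7065) = -11361*(-658) = 7475538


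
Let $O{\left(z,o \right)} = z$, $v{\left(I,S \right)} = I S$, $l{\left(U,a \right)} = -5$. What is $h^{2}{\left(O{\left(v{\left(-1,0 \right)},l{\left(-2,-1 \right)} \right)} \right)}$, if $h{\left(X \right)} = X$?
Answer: $0$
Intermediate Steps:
$h^{2}{\left(O{\left(v{\left(-1,0 \right)},l{\left(-2,-1 \right)} \right)} \right)} = \left(\left(-1\right) 0\right)^{2} = 0^{2} = 0$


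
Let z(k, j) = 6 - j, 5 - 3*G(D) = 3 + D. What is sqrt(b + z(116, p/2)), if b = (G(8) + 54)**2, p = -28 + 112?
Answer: 2*sqrt(667) ≈ 51.653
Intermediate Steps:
p = 84
G(D) = 2/3 - D/3 (G(D) = 5/3 - (3 + D)/3 = 5/3 + (-1 - D/3) = 2/3 - D/3)
b = 2704 (b = ((2/3 - 1/3*8) + 54)**2 = ((2/3 - 8/3) + 54)**2 = (-2 + 54)**2 = 52**2 = 2704)
sqrt(b + z(116, p/2)) = sqrt(2704 + (6 - 84/2)) = sqrt(2704 + (6 - 1*42)) = sqrt(2704 + (6 - 42)) = sqrt(2704 - 36) = sqrt(2668) = 2*sqrt(667)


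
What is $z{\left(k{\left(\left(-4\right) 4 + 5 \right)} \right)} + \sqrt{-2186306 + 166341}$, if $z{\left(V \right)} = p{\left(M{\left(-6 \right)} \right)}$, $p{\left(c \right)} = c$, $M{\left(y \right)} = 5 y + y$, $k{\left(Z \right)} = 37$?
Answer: $-36 + i \sqrt{2019965} \approx -36.0 + 1421.3 i$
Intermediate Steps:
$M{\left(y \right)} = 6 y$
$z{\left(V \right)} = -36$ ($z{\left(V \right)} = 6 \left(-6\right) = -36$)
$z{\left(k{\left(\left(-4\right) 4 + 5 \right)} \right)} + \sqrt{-2186306 + 166341} = -36 + \sqrt{-2186306 + 166341} = -36 + \sqrt{-2019965} = -36 + i \sqrt{2019965}$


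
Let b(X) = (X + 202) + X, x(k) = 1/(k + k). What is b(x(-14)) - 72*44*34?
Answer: -1505141/14 ≈ -1.0751e+5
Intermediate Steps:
x(k) = 1/(2*k)
b(X) = 202 + 2*X (b(X) = (202 + X) + X = 202 + 2*X)
b(x(-14)) - 72*44*34 = (202 + 2*((½)/(-14))) - 72*44*34 = (202 + 2*((½)*(-1/14))) - 3168*34 = (202 + 2*(-1/28)) - 1*107712 = (202 - 1/14) - 107712 = 2827/14 - 107712 = -1505141/14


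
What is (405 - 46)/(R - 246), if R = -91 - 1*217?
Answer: -359/554 ≈ -0.64801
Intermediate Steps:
R = -308 (R = -91 - 217 = -308)
(405 - 46)/(R - 246) = (405 - 46)/(-308 - 246) = 359/(-554) = 359*(-1/554) = -359/554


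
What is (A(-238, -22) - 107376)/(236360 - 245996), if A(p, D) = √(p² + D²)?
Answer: 8948/803 - √14282/4818 ≈ 11.118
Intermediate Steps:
A(p, D) = √(D² + p²)
(A(-238, -22) - 107376)/(236360 - 245996) = (√((-22)² + (-238)²) - 107376)/(236360 - 245996) = (√(484 + 56644) - 107376)/(-9636) = (√57128 - 107376)*(-1/9636) = (2*√14282 - 107376)*(-1/9636) = (-107376 + 2*√14282)*(-1/9636) = 8948/803 - √14282/4818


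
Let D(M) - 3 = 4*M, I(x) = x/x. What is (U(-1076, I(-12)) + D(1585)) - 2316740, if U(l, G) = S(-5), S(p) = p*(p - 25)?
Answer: -2310247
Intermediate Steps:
I(x) = 1
S(p) = p*(-25 + p)
U(l, G) = 150 (U(l, G) = -5*(-25 - 5) = -5*(-30) = 150)
D(M) = 3 + 4*M
(U(-1076, I(-12)) + D(1585)) - 2316740 = (150 + (3 + 4*1585)) - 2316740 = (150 + (3 + 6340)) - 2316740 = (150 + 6343) - 2316740 = 6493 - 2316740 = -2310247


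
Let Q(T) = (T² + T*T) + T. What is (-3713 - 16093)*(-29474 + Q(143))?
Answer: -229096002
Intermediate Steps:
Q(T) = T + 2*T² (Q(T) = (T² + T²) + T = 2*T² + T = T + 2*T²)
(-3713 - 16093)*(-29474 + Q(143)) = (-3713 - 16093)*(-29474 + 143*(1 + 2*143)) = -19806*(-29474 + 143*(1 + 286)) = -19806*(-29474 + 143*287) = -19806*(-29474 + 41041) = -19806*11567 = -229096002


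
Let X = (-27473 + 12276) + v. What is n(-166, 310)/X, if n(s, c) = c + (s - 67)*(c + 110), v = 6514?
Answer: 97550/8683 ≈ 11.235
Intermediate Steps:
X = -8683 (X = (-27473 + 12276) + 6514 = -15197 + 6514 = -8683)
n(s, c) = c + (-67 + s)*(110 + c)
n(-166, 310)/X = (-7370 - 66*310 + 110*(-166) + 310*(-166))/(-8683) = (-7370 - 20460 - 18260 - 51460)*(-1/8683) = -97550*(-1/8683) = 97550/8683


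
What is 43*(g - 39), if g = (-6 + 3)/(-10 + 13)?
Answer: -1720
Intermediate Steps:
g = -1 (g = -3/3 = -3*⅓ = -1)
43*(g - 39) = 43*(-1 - 39) = 43*(-40) = -1720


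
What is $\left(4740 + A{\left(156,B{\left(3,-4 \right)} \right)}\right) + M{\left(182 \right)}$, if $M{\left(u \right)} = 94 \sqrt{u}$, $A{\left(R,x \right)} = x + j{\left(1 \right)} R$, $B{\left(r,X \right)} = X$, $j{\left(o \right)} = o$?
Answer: $4892 + 94 \sqrt{182} \approx 6160.1$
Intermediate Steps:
$A{\left(R,x \right)} = R + x$ ($A{\left(R,x \right)} = x + 1 R = x + R = R + x$)
$\left(4740 + A{\left(156,B{\left(3,-4 \right)} \right)}\right) + M{\left(182 \right)} = \left(4740 + \left(156 - 4\right)\right) + 94 \sqrt{182} = \left(4740 + 152\right) + 94 \sqrt{182} = 4892 + 94 \sqrt{182}$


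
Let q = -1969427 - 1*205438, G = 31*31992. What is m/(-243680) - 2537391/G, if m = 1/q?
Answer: -56030996146614977/21899995897533600 ≈ -2.5585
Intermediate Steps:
G = 991752
q = -2174865 (q = -1969427 - 205438 = -2174865)
m = -1/2174865 (m = 1/(-2174865) = -1/2174865 ≈ -4.5980e-7)
m/(-243680) - 2537391/G = -1/2174865/(-243680) - 2537391/991752 = -1/2174865*(-1/243680) - 2537391*1/991752 = 1/529971103200 - 845797/330584 = -56030996146614977/21899995897533600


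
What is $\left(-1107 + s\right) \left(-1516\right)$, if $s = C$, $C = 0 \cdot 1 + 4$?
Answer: $1672148$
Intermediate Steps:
$C = 4$ ($C = 0 + 4 = 4$)
$s = 4$
$\left(-1107 + s\right) \left(-1516\right) = \left(-1107 + 4\right) \left(-1516\right) = \left(-1103\right) \left(-1516\right) = 1672148$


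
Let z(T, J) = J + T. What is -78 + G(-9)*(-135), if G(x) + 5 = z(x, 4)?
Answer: 1272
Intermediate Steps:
G(x) = -1 + x (G(x) = -5 + (4 + x) = -1 + x)
-78 + G(-9)*(-135) = -78 + (-1 - 9)*(-135) = -78 - 10*(-135) = -78 + 1350 = 1272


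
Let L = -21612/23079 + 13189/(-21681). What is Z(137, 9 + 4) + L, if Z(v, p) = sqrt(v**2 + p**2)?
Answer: -23422991/15162903 + sqrt(18938) ≈ 136.07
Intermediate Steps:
Z(v, p) = sqrt(p**2 + v**2)
L = -23422991/15162903 (L = -21612*1/23079 + 13189*(-1/21681) = -7204/7693 - 1199/1971 = -23422991/15162903 ≈ -1.5448)
Z(137, 9 + 4) + L = sqrt((9 + 4)**2 + 137**2) - 23422991/15162903 = sqrt(13**2 + 18769) - 23422991/15162903 = sqrt(169 + 18769) - 23422991/15162903 = sqrt(18938) - 23422991/15162903 = -23422991/15162903 + sqrt(18938)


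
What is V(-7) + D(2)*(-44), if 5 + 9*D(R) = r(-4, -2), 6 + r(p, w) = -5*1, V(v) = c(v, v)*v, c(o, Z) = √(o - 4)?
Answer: 704/9 - 7*I*√11 ≈ 78.222 - 23.216*I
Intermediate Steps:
c(o, Z) = √(-4 + o)
V(v) = v*√(-4 + v) (V(v) = √(-4 + v)*v = v*√(-4 + v))
r(p, w) = -11 (r(p, w) = -6 - 5*1 = -6 - 5 = -11)
D(R) = -16/9 (D(R) = -5/9 + (⅑)*(-11) = -5/9 - 11/9 = -16/9)
V(-7) + D(2)*(-44) = -7*√(-4 - 7) - 16/9*(-44) = -7*I*√11 + 704/9 = 704/9 - 7*I*√11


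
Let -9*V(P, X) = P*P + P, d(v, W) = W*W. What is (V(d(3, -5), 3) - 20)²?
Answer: 688900/81 ≈ 8504.9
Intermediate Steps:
d(v, W) = W²
V(P, X) = -P/9 - P²/9 (V(P, X) = -(P*P + P)/9 = -(P² + P)/9 = -(P + P²)/9 = -P/9 - P²/9)
(V(d(3, -5), 3) - 20)² = (-⅑*(-5)²*(1 + (-5)²) - 20)² = (-⅑*25*(1 + 25) - 20)² = (-⅑*25*26 - 20)² = (-650/9 - 20)² = (-830/9)² = 688900/81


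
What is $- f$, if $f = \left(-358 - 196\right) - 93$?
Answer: $647$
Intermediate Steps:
$f = -647$ ($f = -554 - 93 = -647$)
$- f = \left(-1\right) \left(-647\right) = 647$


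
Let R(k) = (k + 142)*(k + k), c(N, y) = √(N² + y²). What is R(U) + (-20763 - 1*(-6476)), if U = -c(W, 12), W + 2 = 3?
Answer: -13997 - 284*√145 ≈ -17417.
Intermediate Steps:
W = 1 (W = -2 + 3 = 1)
U = -√145 (U = -√(1² + 12²) = -√(1 + 144) = -√145 ≈ -12.042)
R(k) = 2*k*(142 + k) (R(k) = (142 + k)*(2*k) = 2*k*(142 + k))
R(U) + (-20763 - 1*(-6476)) = 2*(-√145)*(142 - √145) + (-20763 - 1*(-6476)) = -2*√145*(142 - √145) + (-20763 + 6476) = -2*√145*(142 - √145) - 14287 = -14287 - 2*√145*(142 - √145)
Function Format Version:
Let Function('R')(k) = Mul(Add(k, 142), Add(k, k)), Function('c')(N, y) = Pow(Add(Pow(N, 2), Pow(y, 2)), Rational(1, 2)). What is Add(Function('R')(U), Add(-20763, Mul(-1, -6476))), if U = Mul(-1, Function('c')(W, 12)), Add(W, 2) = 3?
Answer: Add(-13997, Mul(-284, Pow(145, Rational(1, 2)))) ≈ -17417.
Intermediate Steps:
W = 1 (W = Add(-2, 3) = 1)
U = Mul(-1, Pow(145, Rational(1, 2))) (U = Mul(-1, Pow(Add(Pow(1, 2), Pow(12, 2)), Rational(1, 2))) = Mul(-1, Pow(Add(1, 144), Rational(1, 2))) = Mul(-1, Pow(145, Rational(1, 2))) ≈ -12.042)
Function('R')(k) = Mul(2, k, Add(142, k)) (Function('R')(k) = Mul(Add(142, k), Mul(2, k)) = Mul(2, k, Add(142, k)))
Add(Function('R')(U), Add(-20763, Mul(-1, -6476))) = Add(Mul(2, Mul(-1, Pow(145, Rational(1, 2))), Add(142, Mul(-1, Pow(145, Rational(1, 2))))), Add(-20763, Mul(-1, -6476))) = Add(Mul(-2, Pow(145, Rational(1, 2)), Add(142, Mul(-1, Pow(145, Rational(1, 2))))), Add(-20763, 6476)) = Add(Mul(-2, Pow(145, Rational(1, 2)), Add(142, Mul(-1, Pow(145, Rational(1, 2))))), -14287) = Add(-14287, Mul(-2, Pow(145, Rational(1, 2)), Add(142, Mul(-1, Pow(145, Rational(1, 2))))))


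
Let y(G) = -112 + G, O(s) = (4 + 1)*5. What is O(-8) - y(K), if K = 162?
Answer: -25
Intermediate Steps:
O(s) = 25 (O(s) = 5*5 = 25)
O(-8) - y(K) = 25 - (-112 + 162) = 25 - 1*50 = 25 - 50 = -25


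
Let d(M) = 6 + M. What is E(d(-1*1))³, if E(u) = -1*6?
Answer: -216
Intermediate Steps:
E(u) = -6
E(d(-1*1))³ = (-6)³ = -216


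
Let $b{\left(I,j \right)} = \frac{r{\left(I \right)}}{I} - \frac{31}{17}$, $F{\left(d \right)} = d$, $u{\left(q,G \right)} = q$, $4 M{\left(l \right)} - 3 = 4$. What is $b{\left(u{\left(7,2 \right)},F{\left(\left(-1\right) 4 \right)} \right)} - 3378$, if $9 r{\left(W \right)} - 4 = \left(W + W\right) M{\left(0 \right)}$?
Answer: $- \frac{2412871}{714} \approx -3379.4$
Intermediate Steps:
$M{\left(l \right)} = \frac{7}{4}$ ($M{\left(l \right)} = \frac{3}{4} + \frac{1}{4} \cdot 4 = \frac{3}{4} + 1 = \frac{7}{4}$)
$r{\left(W \right)} = \frac{4}{9} + \frac{7 W}{18}$ ($r{\left(W \right)} = \frac{4}{9} + \frac{\left(W + W\right) \frac{7}{4}}{9} = \frac{4}{9} + \frac{2 W \frac{7}{4}}{9} = \frac{4}{9} + \frac{\frac{7}{2} W}{9} = \frac{4}{9} + \frac{7 W}{18}$)
$b{\left(I,j \right)} = - \frac{31}{17} + \frac{\frac{4}{9} + \frac{7 I}{18}}{I}$ ($b{\left(I,j \right)} = \frac{\frac{4}{9} + \frac{7 I}{18}}{I} - \frac{31}{17} = - \frac{31}{17} + \frac{\frac{4}{9} + \frac{7 I}{18}}{I}$)
$b{\left(u{\left(7,2 \right)},F{\left(\left(-1\right) 4 \right)} \right)} - 3378 = \frac{136 - 3073}{306 \cdot 7} - 3378 = \frac{1}{306} \cdot \frac{1}{7} \left(136 - 3073\right) - 3378 = \frac{1}{306} \cdot \frac{1}{7} \left(-2937\right) - 3378 = - \frac{979}{714} - 3378 = - \frac{2412871}{714}$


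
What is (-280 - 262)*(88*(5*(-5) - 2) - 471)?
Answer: 1543074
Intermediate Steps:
(-280 - 262)*(88*(5*(-5) - 2) - 471) = -542*(88*(-25 - 2) - 471) = -542*(88*(-27) - 471) = -542*(-2376 - 471) = -542*(-2847) = 1543074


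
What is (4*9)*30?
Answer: 1080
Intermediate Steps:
(4*9)*30 = 36*30 = 1080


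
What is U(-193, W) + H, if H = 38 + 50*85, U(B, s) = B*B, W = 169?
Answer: 41537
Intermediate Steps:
U(B, s) = B**2
H = 4288 (H = 38 + 4250 = 4288)
U(-193, W) + H = (-193)**2 + 4288 = 37249 + 4288 = 41537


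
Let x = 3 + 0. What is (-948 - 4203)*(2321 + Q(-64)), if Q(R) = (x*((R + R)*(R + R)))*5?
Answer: -1277865231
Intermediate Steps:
x = 3
Q(R) = 60*R**2 (Q(R) = (3*((R + R)*(R + R)))*5 = (3*((2*R)*(2*R)))*5 = (3*(4*R**2))*5 = (12*R**2)*5 = 60*R**2)
(-948 - 4203)*(2321 + Q(-64)) = (-948 - 4203)*(2321 + 60*(-64)**2) = -5151*(2321 + 60*4096) = -5151*(2321 + 245760) = -5151*248081 = -1277865231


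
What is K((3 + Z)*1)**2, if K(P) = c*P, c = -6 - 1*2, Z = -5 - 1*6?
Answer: 4096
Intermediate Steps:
Z = -11 (Z = -5 - 6 = -11)
c = -8 (c = -6 - 2 = -8)
K(P) = -8*P
K((3 + Z)*1)**2 = (-8*(3 - 11))**2 = (-(-64))**2 = (-8*(-8))**2 = 64**2 = 4096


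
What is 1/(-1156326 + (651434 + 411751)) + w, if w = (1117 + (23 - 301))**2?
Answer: 65563905860/93141 ≈ 7.0392e+5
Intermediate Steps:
w = 703921 (w = (1117 - 278)**2 = 839**2 = 703921)
1/(-1156326 + (651434 + 411751)) + w = 1/(-1156326 + (651434 + 411751)) + 703921 = 1/(-1156326 + 1063185) + 703921 = 1/(-93141) + 703921 = -1/93141 + 703921 = 65563905860/93141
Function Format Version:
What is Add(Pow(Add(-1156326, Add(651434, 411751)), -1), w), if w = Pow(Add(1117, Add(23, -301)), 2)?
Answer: Rational(65563905860, 93141) ≈ 7.0392e+5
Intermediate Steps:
w = 703921 (w = Pow(Add(1117, -278), 2) = Pow(839, 2) = 703921)
Add(Pow(Add(-1156326, Add(651434, 411751)), -1), w) = Add(Pow(Add(-1156326, Add(651434, 411751)), -1), 703921) = Add(Pow(Add(-1156326, 1063185), -1), 703921) = Add(Pow(-93141, -1), 703921) = Add(Rational(-1, 93141), 703921) = Rational(65563905860, 93141)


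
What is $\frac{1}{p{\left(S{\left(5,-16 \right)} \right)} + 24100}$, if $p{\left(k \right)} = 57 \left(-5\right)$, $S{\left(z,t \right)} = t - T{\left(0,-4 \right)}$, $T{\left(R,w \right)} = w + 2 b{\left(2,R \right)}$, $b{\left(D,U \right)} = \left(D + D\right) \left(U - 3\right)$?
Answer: $\frac{1}{23815} \approx 4.199 \cdot 10^{-5}$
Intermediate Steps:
$b{\left(D,U \right)} = 2 D \left(-3 + U\right)$
$T{\left(R,w \right)} = -24 + w + 8 R$ ($T{\left(R,w \right)} = w + 2 \cdot 2 \cdot 2 \left(-3 + R\right) = w + 2 \left(-12 + 4 R\right) = w + \left(-24 + 8 R\right) = -24 + w + 8 R$)
$S{\left(z,t \right)} = 28 + t$ ($S{\left(z,t \right)} = t - \left(-24 - 4 + 8 \cdot 0\right) = t - \left(-24 - 4 + 0\right) = t - -28 = t + 28 = 28 + t$)
$p{\left(k \right)} = -285$
$\frac{1}{p{\left(S{\left(5,-16 \right)} \right)} + 24100} = \frac{1}{-285 + 24100} = \frac{1}{23815}$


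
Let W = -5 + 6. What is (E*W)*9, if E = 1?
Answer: 9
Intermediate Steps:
W = 1
(E*W)*9 = (1*1)*9 = 1*9 = 9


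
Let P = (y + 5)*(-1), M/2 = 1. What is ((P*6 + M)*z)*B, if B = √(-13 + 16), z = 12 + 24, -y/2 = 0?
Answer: -1008*√3 ≈ -1745.9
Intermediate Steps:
y = 0 (y = -2*0 = 0)
M = 2 (M = 2*1 = 2)
z = 36
P = -5 (P = (0 + 5)*(-1) = 5*(-1) = -5)
B = √3 ≈ 1.7320
((P*6 + M)*z)*B = ((-5*6 + 2)*36)*√3 = ((-30 + 2)*36)*√3 = (-28*36)*√3 = -1008*√3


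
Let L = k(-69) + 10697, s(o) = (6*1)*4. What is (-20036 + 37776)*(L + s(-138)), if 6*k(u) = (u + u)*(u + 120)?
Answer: 169381520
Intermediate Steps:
k(u) = u*(120 + u)/3 (k(u) = ((u + u)*(u + 120))/6 = ((2*u)*(120 + u))/6 = (2*u*(120 + u))/6 = u*(120 + u)/3)
s(o) = 24 (s(o) = 6*4 = 24)
L = 9524 (L = (⅓)*(-69)*(120 - 69) + 10697 = (⅓)*(-69)*51 + 10697 = -1173 + 10697 = 9524)
(-20036 + 37776)*(L + s(-138)) = (-20036 + 37776)*(9524 + 24) = 17740*9548 = 169381520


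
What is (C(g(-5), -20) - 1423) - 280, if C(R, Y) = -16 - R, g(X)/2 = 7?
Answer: -1733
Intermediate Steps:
g(X) = 14 (g(X) = 2*7 = 14)
(C(g(-5), -20) - 1423) - 280 = ((-16 - 1*14) - 1423) - 280 = ((-16 - 14) - 1423) - 280 = (-30 - 1423) - 280 = -1453 - 280 = -1733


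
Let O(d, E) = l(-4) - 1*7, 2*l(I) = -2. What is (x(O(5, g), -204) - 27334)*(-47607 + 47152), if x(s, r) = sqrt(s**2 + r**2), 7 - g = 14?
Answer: 12436970 - 1820*sqrt(2605) ≈ 1.2344e+7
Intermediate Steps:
g = -7 (g = 7 - 1*14 = 7 - 14 = -7)
l(I) = -1 (l(I) = (1/2)*(-2) = -1)
O(d, E) = -8 (O(d, E) = -1 - 1*7 = -1 - 7 = -8)
x(s, r) = sqrt(r**2 + s**2)
(x(O(5, g), -204) - 27334)*(-47607 + 47152) = (sqrt((-204)**2 + (-8)**2) - 27334)*(-47607 + 47152) = (sqrt(41616 + 64) - 27334)*(-455) = (sqrt(41680) - 27334)*(-455) = (4*sqrt(2605) - 27334)*(-455) = (-27334 + 4*sqrt(2605))*(-455) = 12436970 - 1820*sqrt(2605)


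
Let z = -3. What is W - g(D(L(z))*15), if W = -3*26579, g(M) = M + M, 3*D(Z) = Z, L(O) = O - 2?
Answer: -79687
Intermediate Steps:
L(O) = -2 + O
D(Z) = Z/3
g(M) = 2*M
W = -79737
W - g(D(L(z))*15) = -79737 - 2*((-2 - 3)/3)*15 = -79737 - 2*((⅓)*(-5))*15 = -79737 - 2*(-5/3*15) = -79737 - 2*(-25) = -79737 - 1*(-50) = -79737 + 50 = -79687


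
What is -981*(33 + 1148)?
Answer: -1158561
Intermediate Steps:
-981*(33 + 1148) = -981*1181 = -1158561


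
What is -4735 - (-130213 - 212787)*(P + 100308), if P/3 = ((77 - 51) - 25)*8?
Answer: 34413871265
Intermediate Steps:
P = 24 (P = 3*(((77 - 51) - 25)*8) = 3*((26 - 25)*8) = 3*(1*8) = 3*8 = 24)
-4735 - (-130213 - 212787)*(P + 100308) = -4735 - (-130213 - 212787)*(24 + 100308) = -4735 - (-343000)*100332 = -4735 - 1*(-34413876000) = -4735 + 34413876000 = 34413871265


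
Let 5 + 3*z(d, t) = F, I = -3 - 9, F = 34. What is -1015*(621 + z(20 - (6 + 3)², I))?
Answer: -1920380/3 ≈ -6.4013e+5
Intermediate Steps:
I = -12
z(d, t) = 29/3 (z(d, t) = -5/3 + (⅓)*34 = -5/3 + 34/3 = 29/3)
-1015*(621 + z(20 - (6 + 3)², I)) = -1015*(621 + 29/3) = -1015*1892/3 = -1920380/3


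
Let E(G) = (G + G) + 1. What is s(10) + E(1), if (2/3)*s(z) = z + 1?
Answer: 39/2 ≈ 19.500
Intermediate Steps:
E(G) = 1 + 2*G (E(G) = 2*G + 1 = 1 + 2*G)
s(z) = 3/2 + 3*z/2 (s(z) = 3*(z + 1)/2 = 3*(1 + z)/2 = 3/2 + 3*z/2)
s(10) + E(1) = (3/2 + (3/2)*10) + (1 + 2*1) = (3/2 + 15) + (1 + 2) = 33/2 + 3 = 39/2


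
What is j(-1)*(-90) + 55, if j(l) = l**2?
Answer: -35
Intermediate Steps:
j(-1)*(-90) + 55 = (-1)**2*(-90) + 55 = 1*(-90) + 55 = -90 + 55 = -35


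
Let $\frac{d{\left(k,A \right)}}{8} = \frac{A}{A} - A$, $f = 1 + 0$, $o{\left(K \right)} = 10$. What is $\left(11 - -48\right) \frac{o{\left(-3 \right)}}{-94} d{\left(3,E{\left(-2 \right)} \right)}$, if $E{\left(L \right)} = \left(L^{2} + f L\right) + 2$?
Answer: $\frac{7080}{47} \approx 150.64$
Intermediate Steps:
$f = 1$
$E{\left(L \right)} = 2 + L + L^{2}$ ($E{\left(L \right)} = \left(L^{2} + 1 L\right) + 2 = \left(L^{2} + L\right) + 2 = \left(L + L^{2}\right) + 2 = 2 + L + L^{2}$)
$d{\left(k,A \right)} = 8 - 8 A$ ($d{\left(k,A \right)} = 8 \left(\frac{A}{A} - A\right) = 8 \left(1 - A\right) = 8 - 8 A$)
$\left(11 - -48\right) \frac{o{\left(-3 \right)}}{-94} d{\left(3,E{\left(-2 \right)} \right)} = \left(11 - -48\right) \frac{10}{-94} \left(8 - 8 \left(2 - 2 + \left(-2\right)^{2}\right)\right) = \left(11 + 48\right) 10 \left(- \frac{1}{94}\right) \left(8 - 8 \left(2 - 2 + 4\right)\right) = 59 \left(- \frac{5}{47}\right) \left(8 - 32\right) = - \frac{295 \left(8 - 32\right)}{47} = \left(- \frac{295}{47}\right) \left(-24\right) = \frac{7080}{47}$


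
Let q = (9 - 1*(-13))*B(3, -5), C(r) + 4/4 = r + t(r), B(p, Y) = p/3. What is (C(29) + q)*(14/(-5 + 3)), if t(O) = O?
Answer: -553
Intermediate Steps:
B(p, Y) = p/3 (B(p, Y) = p*(⅓) = p/3)
C(r) = -1 + 2*r (C(r) = -1 + (r + r) = -1 + 2*r)
q = 22 (q = (9 - 1*(-13))*((⅓)*3) = (9 + 13)*1 = 22*1 = 22)
(C(29) + q)*(14/(-5 + 3)) = ((-1 + 2*29) + 22)*(14/(-5 + 3)) = ((-1 + 58) + 22)*(14/(-2)) = (57 + 22)*(14*(-½)) = 79*(-7) = -553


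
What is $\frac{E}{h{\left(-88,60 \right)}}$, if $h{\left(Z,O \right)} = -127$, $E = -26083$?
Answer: $\frac{26083}{127} \approx 205.38$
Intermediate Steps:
$\frac{E}{h{\left(-88,60 \right)}} = - \frac{26083}{-127} = \left(-26083\right) \left(- \frac{1}{127}\right) = \frac{26083}{127}$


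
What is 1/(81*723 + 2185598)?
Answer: 1/2244161 ≈ 4.4560e-7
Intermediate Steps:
1/(81*723 + 2185598) = 1/(58563 + 2185598) = 1/2244161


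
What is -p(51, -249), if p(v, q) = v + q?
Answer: 198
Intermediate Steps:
p(v, q) = q + v
-p(51, -249) = -(-249 + 51) = -1*(-198) = 198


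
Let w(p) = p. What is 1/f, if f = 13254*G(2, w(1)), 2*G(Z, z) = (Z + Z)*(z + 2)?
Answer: 1/79524 ≈ 1.2575e-5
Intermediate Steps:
G(Z, z) = Z*(2 + z) (G(Z, z) = ((Z + Z)*(z + 2))/2 = ((2*Z)*(2 + z))/2 = (2*Z*(2 + z))/2 = Z*(2 + z))
f = 79524 (f = 13254*(2*(2 + 1)) = 13254*(2*3) = 13254*6 = 79524)
1/f = 1/79524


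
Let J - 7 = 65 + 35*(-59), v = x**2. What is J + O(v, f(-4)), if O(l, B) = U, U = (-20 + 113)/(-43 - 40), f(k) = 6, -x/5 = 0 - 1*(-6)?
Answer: -165512/83 ≈ -1994.1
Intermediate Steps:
x = -30 (x = -5*(0 - 1*(-6)) = -5*(0 + 6) = -5*6 = -30)
U = -93/83 (U = 93/(-83) = 93*(-1/83) = -93/83 ≈ -1.1205)
v = 900 (v = (-30)**2 = 900)
O(l, B) = -93/83
J = -1993 (J = 7 + (65 + 35*(-59)) = 7 + (65 - 2065) = 7 - 2000 = -1993)
J + O(v, f(-4)) = -1993 - 93/83 = -165512/83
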